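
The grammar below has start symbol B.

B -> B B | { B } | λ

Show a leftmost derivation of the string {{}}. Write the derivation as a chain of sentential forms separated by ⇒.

B ⇒ BB ⇒ {B}B ⇒ {BB}B ⇒ {BBB}B ⇒ {{B}BB}B ⇒ {{}BB}B ⇒ {{}B}B ⇒ {{}}B ⇒ {{}}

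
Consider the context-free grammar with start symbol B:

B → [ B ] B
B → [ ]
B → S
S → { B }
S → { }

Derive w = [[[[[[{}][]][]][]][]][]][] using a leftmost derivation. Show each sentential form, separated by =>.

B => [B]B => [[B]B]B => [[[B]B]B]B => [[[[B]B]B]B]B => [[[[[B]B]B]B]B]B => [[[[[[B]B]B]B]B]B]B => [[[[[[S]B]B]B]B]B]B => [[[[[[{}]B]B]B]B]B]B => [[[[[[{}][]]B]B]B]B]B => [[[[[[{}][]][]]B]B]B]B => [[[[[[{}][]][]][]]B]B]B => [[[[[[{}][]][]][]][]]B]B => [[[[[[{}][]][]][]][]][]]B => [[[[[[{}][]][]][]][]][]][]

B => [B]B   [B → [ B ] B]
[B]B => [[B]B]B   [B → [ B ] B]
[[B]B]B => [[[B]B]B]B   [B → [ B ] B]
[[[B]B]B]B => [[[[B]B]B]B]B   [B → [ B ] B]
[[[[B]B]B]B]B => [[[[[B]B]B]B]B]B   [B → [ B ] B]
[[[[[B]B]B]B]B]B => [[[[[[B]B]B]B]B]B]B   [B → [ B ] B]
[[[[[[B]B]B]B]B]B]B => [[[[[[S]B]B]B]B]B]B   [B → S]
[[[[[[S]B]B]B]B]B]B => [[[[[[{}]B]B]B]B]B]B   [S → { }]
[[[[[[{}]B]B]B]B]B]B => [[[[[[{}][]]B]B]B]B]B   [B → [ ]]
[[[[[[{}][]]B]B]B]B]B => [[[[[[{}][]][]]B]B]B]B   [B → [ ]]
[[[[[[{}][]][]]B]B]B]B => [[[[[[{}][]][]][]]B]B]B   [B → [ ]]
[[[[[[{}][]][]][]]B]B]B => [[[[[[{}][]][]][]][]]B]B   [B → [ ]]
[[[[[[{}][]][]][]][]]B]B => [[[[[[{}][]][]][]][]][]]B   [B → [ ]]
[[[[[[{}][]][]][]][]][]]B => [[[[[[{}][]][]][]][]][]][]   [B → [ ]]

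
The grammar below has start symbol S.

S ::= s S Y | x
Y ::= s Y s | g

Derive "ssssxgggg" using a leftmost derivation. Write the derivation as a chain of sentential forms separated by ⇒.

S ⇒ sSY ⇒ ssSYY ⇒ sssSYYY ⇒ ssssSYYYY ⇒ ssssxYYYY ⇒ ssssxgYYY ⇒ ssssxggYY ⇒ ssssxgggY ⇒ ssssxgggg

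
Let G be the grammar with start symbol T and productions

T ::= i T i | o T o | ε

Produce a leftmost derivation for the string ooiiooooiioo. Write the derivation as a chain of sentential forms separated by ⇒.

T ⇒ oTo   [T ::= o T o]
oTo ⇒ ooToo   [T ::= o T o]
ooToo ⇒ ooiTioo   [T ::= i T i]
ooiTioo ⇒ ooiiTiioo   [T ::= i T i]
ooiiTiioo ⇒ ooiioToiioo   [T ::= o T o]
ooiioToiioo ⇒ ooiiooTooiioo   [T ::= o T o]
ooiiooTooiioo ⇒ ooiiooooiioo   [T ::= ε]

T ⇒ oTo ⇒ ooToo ⇒ ooiTioo ⇒ ooiiTiioo ⇒ ooiioToiioo ⇒ ooiiooTooiioo ⇒ ooiiooooiioo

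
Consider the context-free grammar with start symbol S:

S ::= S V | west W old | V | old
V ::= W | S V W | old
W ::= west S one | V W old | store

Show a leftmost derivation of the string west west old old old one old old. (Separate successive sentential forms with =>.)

S => S V => west W old V => west west S one old V => west west S V one old V => west west S V V one old V => west west old V V one old V => west west old old V one old V => west west old old old one old V => west west old old old one old old

S => S V   [S ::= S V]
S V => west W old V   [S ::= west W old]
west W old V => west west S one old V   [W ::= west S one]
west west S one old V => west west S V one old V   [S ::= S V]
west west S V one old V => west west S V V one old V   [S ::= S V]
west west S V V one old V => west west old V V one old V   [S ::= old]
west west old V V one old V => west west old old V one old V   [V ::= old]
west west old old V one old V => west west old old old one old V   [V ::= old]
west west old old old one old V => west west old old old one old old   [V ::= old]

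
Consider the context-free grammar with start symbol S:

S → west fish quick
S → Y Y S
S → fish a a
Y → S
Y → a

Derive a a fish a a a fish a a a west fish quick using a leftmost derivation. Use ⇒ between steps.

S ⇒ Y Y S ⇒ a Y S ⇒ a a S ⇒ a a Y Y S ⇒ a a S Y S ⇒ a a Y Y S Y S ⇒ a a S Y S Y S ⇒ a a fish a a Y S Y S ⇒ a a fish a a a S Y S ⇒ a a fish a a a fish a a Y S ⇒ a a fish a a a fish a a a S ⇒ a a fish a a a fish a a a west fish quick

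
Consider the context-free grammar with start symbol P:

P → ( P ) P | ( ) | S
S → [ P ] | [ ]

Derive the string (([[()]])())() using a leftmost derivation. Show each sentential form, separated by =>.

P => (P)P => ((P)P)P => ((S)P)P => (([P])P)P => (([S])P)P => (([[P]])P)P => (([[()]])P)P => (([[()]])())P => (([[()]])())()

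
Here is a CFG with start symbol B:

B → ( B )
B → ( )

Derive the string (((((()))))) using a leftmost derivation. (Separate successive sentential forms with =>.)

B => (B)   [B → ( B )]
(B) => ((B))   [B → ( B )]
((B)) => (((B)))   [B → ( B )]
(((B))) => ((((B))))   [B → ( B )]
((((B)))) => (((((B)))))   [B → ( B )]
(((((B))))) => (((((())))))   [B → ( )]

B=>(B)=>((B))=>(((B)))=>((((B))))=>(((((B)))))=>(((((())))))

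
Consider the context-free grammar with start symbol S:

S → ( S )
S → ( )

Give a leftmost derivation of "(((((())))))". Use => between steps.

S => (S) => ((S)) => (((S))) => ((((S)))) => (((((S))))) => (((((())))))

S => (S)   [S → ( S )]
(S) => ((S))   [S → ( S )]
((S)) => (((S)))   [S → ( S )]
(((S))) => ((((S))))   [S → ( S )]
((((S)))) => (((((S)))))   [S → ( S )]
(((((S))))) => (((((())))))   [S → ( )]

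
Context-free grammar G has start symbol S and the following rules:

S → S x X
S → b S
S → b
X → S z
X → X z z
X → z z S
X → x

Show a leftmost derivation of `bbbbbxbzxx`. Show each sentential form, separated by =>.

S => bS => bSxX => bbSxX => bbbSxX => bbbbSxX => bbbbSxXxX => bbbbbxXxX => bbbbbxSzxX => bbbbbxbzxX => bbbbbxbzxx

S => bS   [S → b S]
bS => bSxX   [S → S x X]
bSxX => bbSxX   [S → b S]
bbSxX => bbbSxX   [S → b S]
bbbSxX => bbbbSxX   [S → b S]
bbbbSxX => bbbbSxXxX   [S → S x X]
bbbbSxXxX => bbbbbxXxX   [S → b]
bbbbbxXxX => bbbbbxSzxX   [X → S z]
bbbbbxSzxX => bbbbbxbzxX   [S → b]
bbbbbxbzxX => bbbbbxbzxx   [X → x]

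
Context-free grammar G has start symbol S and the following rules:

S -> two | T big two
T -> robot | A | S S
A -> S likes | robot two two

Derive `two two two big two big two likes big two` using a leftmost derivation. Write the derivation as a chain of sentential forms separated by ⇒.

S ⇒ T big two   [S -> T big two]
T big two ⇒ A big two   [T -> A]
A big two ⇒ S likes big two   [A -> S likes]
S likes big two ⇒ T big two likes big two   [S -> T big two]
T big two likes big two ⇒ S S big two likes big two   [T -> S S]
S S big two likes big two ⇒ two S big two likes big two   [S -> two]
two S big two likes big two ⇒ two T big two big two likes big two   [S -> T big two]
two T big two big two likes big two ⇒ two S S big two big two likes big two   [T -> S S]
two S S big two big two likes big two ⇒ two two S big two big two likes big two   [S -> two]
two two S big two big two likes big two ⇒ two two two big two big two likes big two   [S -> two]

S ⇒ T big two ⇒ A big two ⇒ S likes big two ⇒ T big two likes big two ⇒ S S big two likes big two ⇒ two S big two likes big two ⇒ two T big two big two likes big two ⇒ two S S big two big two likes big two ⇒ two two S big two big two likes big two ⇒ two two two big two big two likes big two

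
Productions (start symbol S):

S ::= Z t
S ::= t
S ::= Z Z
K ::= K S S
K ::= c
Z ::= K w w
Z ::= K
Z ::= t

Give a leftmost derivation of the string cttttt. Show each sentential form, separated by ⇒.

S⇒ZZ⇒KZ⇒KSSZ⇒KSSSSZ⇒cSSSSZ⇒ctSSSZ⇒cttSSZ⇒ctttSZ⇒cttttZ⇒cttttt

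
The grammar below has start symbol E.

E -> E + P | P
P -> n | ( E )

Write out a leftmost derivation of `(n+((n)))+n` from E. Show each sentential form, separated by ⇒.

E ⇒ E+P ⇒ P+P ⇒ (E)+P ⇒ (E+P)+P ⇒ (P+P)+P ⇒ (n+P)+P ⇒ (n+(E))+P ⇒ (n+(P))+P ⇒ (n+((E)))+P ⇒ (n+((P)))+P ⇒ (n+((n)))+P ⇒ (n+((n)))+n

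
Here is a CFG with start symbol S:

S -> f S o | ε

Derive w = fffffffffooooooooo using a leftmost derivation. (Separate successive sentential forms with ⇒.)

S ⇒ fSo ⇒ ffSoo ⇒ fffSooo ⇒ ffffSoooo ⇒ fffffSooooo ⇒ ffffffSoooooo ⇒ fffffffSooooooo ⇒ ffffffffSoooooooo ⇒ fffffffffSooooooooo ⇒ fffffffffooooooooo

S ⇒ fSo   [S -> f S o]
fSo ⇒ ffSoo   [S -> f S o]
ffSoo ⇒ fffSooo   [S -> f S o]
fffSooo ⇒ ffffSoooo   [S -> f S o]
ffffSoooo ⇒ fffffSooooo   [S -> f S o]
fffffSooooo ⇒ ffffffSoooooo   [S -> f S o]
ffffffSoooooo ⇒ fffffffSooooooo   [S -> f S o]
fffffffSooooooo ⇒ ffffffffSoooooooo   [S -> f S o]
ffffffffSoooooooo ⇒ fffffffffSooooooooo   [S -> f S o]
fffffffffSooooooooo ⇒ fffffffffooooooooo   [S -> ε]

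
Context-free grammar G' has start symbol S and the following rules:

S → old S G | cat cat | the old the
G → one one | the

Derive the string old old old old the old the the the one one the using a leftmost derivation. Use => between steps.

S => old S G => old old S G G => old old old S G G G => old old old old S G G G G => old old old old the old the G G G G => old old old old the old the the G G G => old old old old the old the the the G G => old old old old the old the the the one one G => old old old old the old the the the one one the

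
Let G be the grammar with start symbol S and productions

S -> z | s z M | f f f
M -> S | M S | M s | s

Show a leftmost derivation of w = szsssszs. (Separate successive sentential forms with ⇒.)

S ⇒ szM ⇒ szMs ⇒ szMSs ⇒ szMsSs ⇒ szMssSs ⇒ szMsssSs ⇒ szssssSs ⇒ szsssszs

S ⇒ szM   [S -> s z M]
szM ⇒ szMs   [M -> M s]
szMs ⇒ szMSs   [M -> M S]
szMSs ⇒ szMsSs   [M -> M s]
szMsSs ⇒ szMssSs   [M -> M s]
szMssSs ⇒ szMsssSs   [M -> M s]
szMsssSs ⇒ szssssSs   [M -> s]
szssssSs ⇒ szsssszs   [S -> z]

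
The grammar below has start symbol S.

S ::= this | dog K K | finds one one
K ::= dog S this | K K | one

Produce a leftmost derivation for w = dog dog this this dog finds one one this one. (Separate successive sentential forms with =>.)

S => dog K K => dog dog S this K => dog dog this this K => dog dog this this K K => dog dog this this dog S this K => dog dog this this dog finds one one this K => dog dog this this dog finds one one this one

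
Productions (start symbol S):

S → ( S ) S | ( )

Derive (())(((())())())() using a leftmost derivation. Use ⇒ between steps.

S ⇒ (S)S   [S → ( S ) S]
(S)S ⇒ (())S   [S → ( )]
(())S ⇒ (())(S)S   [S → ( S ) S]
(())(S)S ⇒ (())((S)S)S   [S → ( S ) S]
(())((S)S)S ⇒ (())(((S)S)S)S   [S → ( S ) S]
(())(((S)S)S)S ⇒ (())(((())S)S)S   [S → ( )]
(())(((())S)S)S ⇒ (())(((())())S)S   [S → ( )]
(())(((())())S)S ⇒ (())(((())())())S   [S → ( )]
(())(((())())())S ⇒ (())(((())())())()   [S → ( )]

S ⇒ (S)S ⇒ (())S ⇒ (())(S)S ⇒ (())((S)S)S ⇒ (())(((S)S)S)S ⇒ (())(((())S)S)S ⇒ (())(((())())S)S ⇒ (())(((())())())S ⇒ (())(((())())())()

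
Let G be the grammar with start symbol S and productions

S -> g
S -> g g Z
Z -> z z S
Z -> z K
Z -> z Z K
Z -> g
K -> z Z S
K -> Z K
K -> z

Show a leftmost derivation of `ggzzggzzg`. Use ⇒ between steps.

S ⇒ ggZ   [S -> g g Z]
ggZ ⇒ ggzzS   [Z -> z z S]
ggzzS ⇒ ggzzggZ   [S -> g g Z]
ggzzggZ ⇒ ggzzggzzS   [Z -> z z S]
ggzzggzzS ⇒ ggzzggzzg   [S -> g]

S⇒ggZ⇒ggzzS⇒ggzzggZ⇒ggzzggzzS⇒ggzzggzzg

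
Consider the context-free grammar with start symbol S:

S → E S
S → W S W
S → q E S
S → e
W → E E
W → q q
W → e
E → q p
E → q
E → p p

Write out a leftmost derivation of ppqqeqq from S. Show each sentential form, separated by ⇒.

S ⇒ ES ⇒ ppS ⇒ ppWSW ⇒ ppqqSW ⇒ ppqqeW ⇒ ppqqeqq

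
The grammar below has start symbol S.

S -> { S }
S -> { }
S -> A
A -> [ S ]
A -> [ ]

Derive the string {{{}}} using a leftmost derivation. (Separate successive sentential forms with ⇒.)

S ⇒ {S} ⇒ {{S}} ⇒ {{{}}}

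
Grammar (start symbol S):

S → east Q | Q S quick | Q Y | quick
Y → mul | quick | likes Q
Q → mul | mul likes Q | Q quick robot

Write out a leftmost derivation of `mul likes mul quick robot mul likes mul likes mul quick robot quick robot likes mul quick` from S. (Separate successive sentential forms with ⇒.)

S ⇒ Q S quick ⇒ Q quick robot S quick ⇒ mul likes Q quick robot S quick ⇒ mul likes mul quick robot S quick ⇒ mul likes mul quick robot Q Y quick ⇒ mul likes mul quick robot Q quick robot Y quick ⇒ mul likes mul quick robot Q quick robot quick robot Y quick ⇒ mul likes mul quick robot mul likes Q quick robot quick robot Y quick ⇒ mul likes mul quick robot mul likes mul likes Q quick robot quick robot Y quick ⇒ mul likes mul quick robot mul likes mul likes mul quick robot quick robot Y quick ⇒ mul likes mul quick robot mul likes mul likes mul quick robot quick robot likes Q quick ⇒ mul likes mul quick robot mul likes mul likes mul quick robot quick robot likes mul quick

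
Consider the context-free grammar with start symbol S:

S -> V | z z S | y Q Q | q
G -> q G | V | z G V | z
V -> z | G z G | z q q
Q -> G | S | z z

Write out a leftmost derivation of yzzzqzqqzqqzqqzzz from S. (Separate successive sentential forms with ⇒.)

S ⇒ yQQ ⇒ yGQ ⇒ yzGVQ ⇒ yzzGVVQ ⇒ yzzzGVVVQ ⇒ yzzzqGVVVQ ⇒ yzzzqVVVVQ ⇒ yzzzqzqqVVVQ ⇒ yzzzqzqqzqqVVQ ⇒ yzzzqzqqzqqzqqVQ ⇒ yzzzqzqqzqqzqqzQ ⇒ yzzzqzqqzqqzqqzzz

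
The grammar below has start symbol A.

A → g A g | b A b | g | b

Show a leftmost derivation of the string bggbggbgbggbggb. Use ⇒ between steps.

A ⇒ bAb ⇒ bgAgb ⇒ bggAggb ⇒ bggbAbggb ⇒ bggbgAgbggb ⇒ bggbggAggbggb ⇒ bggbggbAbggbggb ⇒ bggbggbgbggbggb

A ⇒ bAb   [A → b A b]
bAb ⇒ bgAgb   [A → g A g]
bgAgb ⇒ bggAggb   [A → g A g]
bggAggb ⇒ bggbAbggb   [A → b A b]
bggbAbggb ⇒ bggbgAgbggb   [A → g A g]
bggbgAgbggb ⇒ bggbggAggbggb   [A → g A g]
bggbggAggbggb ⇒ bggbggbAbggbggb   [A → b A b]
bggbggbAbggbggb ⇒ bggbggbgbggbggb   [A → g]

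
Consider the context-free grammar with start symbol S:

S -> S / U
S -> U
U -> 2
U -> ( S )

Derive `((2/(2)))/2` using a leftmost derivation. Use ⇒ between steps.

S ⇒ S/U ⇒ U/U ⇒ (S)/U ⇒ (U)/U ⇒ ((S))/U ⇒ ((S/U))/U ⇒ ((U/U))/U ⇒ ((2/U))/U ⇒ ((2/(S)))/U ⇒ ((2/(U)))/U ⇒ ((2/(2)))/U ⇒ ((2/(2)))/2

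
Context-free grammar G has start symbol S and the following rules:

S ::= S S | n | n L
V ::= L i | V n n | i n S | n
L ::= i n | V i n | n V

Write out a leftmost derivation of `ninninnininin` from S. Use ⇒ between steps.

S ⇒ nL   [S ::= n L]
nL ⇒ nVin   [L ::= V i n]
nVin ⇒ ninSin   [V ::= i n S]
ninSin ⇒ ninnLin   [S ::= n L]
ninnLin ⇒ ninnVinin   [L ::= V i n]
ninnVinin ⇒ ninninSinin   [V ::= i n S]
ninninSinin ⇒ ninninnLinin   [S ::= n L]
ninninnLinin ⇒ ninninnininin   [L ::= i n]

S ⇒ nL ⇒ nVin ⇒ ninSin ⇒ ninnLin ⇒ ninnVinin ⇒ ninninSinin ⇒ ninninnLinin ⇒ ninninnininin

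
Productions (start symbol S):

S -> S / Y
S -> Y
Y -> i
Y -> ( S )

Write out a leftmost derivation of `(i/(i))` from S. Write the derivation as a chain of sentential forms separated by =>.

S => Y => (S) => (S/Y) => (Y/Y) => (i/Y) => (i/(S)) => (i/(Y)) => (i/(i))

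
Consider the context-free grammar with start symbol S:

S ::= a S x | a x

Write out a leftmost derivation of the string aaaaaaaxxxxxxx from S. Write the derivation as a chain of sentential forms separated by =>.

S => aSx => aaSxx => aaaSxxx => aaaaSxxxx => aaaaaSxxxxx => aaaaaaSxxxxxx => aaaaaaaxxxxxxx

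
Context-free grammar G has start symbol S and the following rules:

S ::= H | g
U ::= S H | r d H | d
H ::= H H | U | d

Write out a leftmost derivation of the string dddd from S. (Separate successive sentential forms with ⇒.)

S⇒H⇒U⇒SH⇒HH⇒HHH⇒HHHH⇒UHHH⇒dHHH⇒ddHH⇒ddUH⇒dddH⇒dddd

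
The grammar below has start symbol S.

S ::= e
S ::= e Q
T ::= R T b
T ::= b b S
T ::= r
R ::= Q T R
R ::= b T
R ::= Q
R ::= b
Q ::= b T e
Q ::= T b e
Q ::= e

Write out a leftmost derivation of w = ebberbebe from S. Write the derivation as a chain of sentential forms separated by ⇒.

S ⇒ eQ ⇒ eTbe ⇒ ebbSbe ⇒ ebbeQbe ⇒ ebbeTbebe ⇒ ebberbebe

S ⇒ eQ   [S ::= e Q]
eQ ⇒ eTbe   [Q ::= T b e]
eTbe ⇒ ebbSbe   [T ::= b b S]
ebbSbe ⇒ ebbeQbe   [S ::= e Q]
ebbeQbe ⇒ ebbeTbebe   [Q ::= T b e]
ebbeTbebe ⇒ ebberbebe   [T ::= r]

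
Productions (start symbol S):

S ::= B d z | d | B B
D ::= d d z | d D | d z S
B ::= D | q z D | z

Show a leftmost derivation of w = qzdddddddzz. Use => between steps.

S => BB => qzDB => qzdDB => qzddDB => qzdddDB => qzddddDB => qzdddddDB => qzdddddddzB => qzdddddddzz

S => BB   [S ::= B B]
BB => qzDB   [B ::= q z D]
qzDB => qzdDB   [D ::= d D]
qzdDB => qzddDB   [D ::= d D]
qzddDB => qzdddDB   [D ::= d D]
qzdddDB => qzddddDB   [D ::= d D]
qzddddDB => qzdddddDB   [D ::= d D]
qzdddddDB => qzdddddddzB   [D ::= d d z]
qzdddddddzB => qzdddddddzz   [B ::= z]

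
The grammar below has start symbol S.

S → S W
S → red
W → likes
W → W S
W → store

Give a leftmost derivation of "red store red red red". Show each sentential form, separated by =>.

S => S W   [S → S W]
S W => red W   [S → red]
red W => red W S   [W → W S]
red W S => red W S S   [W → W S]
red W S S => red W S S S   [W → W S]
red W S S S => red store S S S   [W → store]
red store S S S => red store red S S   [S → red]
red store red S S => red store red red S   [S → red]
red store red red S => red store red red red   [S → red]

S => S W => red W => red W S => red W S S => red W S S S => red store S S S => red store red S S => red store red red S => red store red red red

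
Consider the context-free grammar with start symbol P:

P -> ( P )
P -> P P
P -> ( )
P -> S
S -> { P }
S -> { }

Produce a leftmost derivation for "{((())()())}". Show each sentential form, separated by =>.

P => S => {P} => {(P)} => {(PP)} => {(PPP)} => {((P)PP)} => {((())PP)} => {((())()P)} => {((())()())}

P => S   [P -> S]
S => {P}   [S -> { P }]
{P} => {(P)}   [P -> ( P )]
{(P)} => {(PP)}   [P -> P P]
{(PP)} => {(PPP)}   [P -> P P]
{(PPP)} => {((P)PP)}   [P -> ( P )]
{((P)PP)} => {((())PP)}   [P -> ( )]
{((())PP)} => {((())()P)}   [P -> ( )]
{((())()P)} => {((())()())}   [P -> ( )]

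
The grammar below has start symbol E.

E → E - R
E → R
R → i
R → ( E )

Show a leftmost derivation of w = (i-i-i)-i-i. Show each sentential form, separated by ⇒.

E ⇒ E-R ⇒ E-R-R ⇒ R-R-R ⇒ (E)-R-R ⇒ (E-R)-R-R ⇒ (E-R-R)-R-R ⇒ (R-R-R)-R-R ⇒ (i-R-R)-R-R ⇒ (i-i-R)-R-R ⇒ (i-i-i)-R-R ⇒ (i-i-i)-i-R ⇒ (i-i-i)-i-i

E ⇒ E-R   [E → E - R]
E-R ⇒ E-R-R   [E → E - R]
E-R-R ⇒ R-R-R   [E → R]
R-R-R ⇒ (E)-R-R   [R → ( E )]
(E)-R-R ⇒ (E-R)-R-R   [E → E - R]
(E-R)-R-R ⇒ (E-R-R)-R-R   [E → E - R]
(E-R-R)-R-R ⇒ (R-R-R)-R-R   [E → R]
(R-R-R)-R-R ⇒ (i-R-R)-R-R   [R → i]
(i-R-R)-R-R ⇒ (i-i-R)-R-R   [R → i]
(i-i-R)-R-R ⇒ (i-i-i)-R-R   [R → i]
(i-i-i)-R-R ⇒ (i-i-i)-i-R   [R → i]
(i-i-i)-i-R ⇒ (i-i-i)-i-i   [R → i]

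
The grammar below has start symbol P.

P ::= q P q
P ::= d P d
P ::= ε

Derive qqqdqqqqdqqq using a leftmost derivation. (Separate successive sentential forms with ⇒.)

P ⇒ qPq   [P ::= q P q]
qPq ⇒ qqPqq   [P ::= q P q]
qqPqq ⇒ qqqPqqq   [P ::= q P q]
qqqPqqq ⇒ qqqdPdqqq   [P ::= d P d]
qqqdPdqqq ⇒ qqqdqPqdqqq   [P ::= q P q]
qqqdqPqdqqq ⇒ qqqdqqPqqdqqq   [P ::= q P q]
qqqdqqPqqdqqq ⇒ qqqdqqqqdqqq   [P ::= ε]

P ⇒ qPq ⇒ qqPqq ⇒ qqqPqqq ⇒ qqqdPdqqq ⇒ qqqdqPqdqqq ⇒ qqqdqqPqqdqqq ⇒ qqqdqqqqdqqq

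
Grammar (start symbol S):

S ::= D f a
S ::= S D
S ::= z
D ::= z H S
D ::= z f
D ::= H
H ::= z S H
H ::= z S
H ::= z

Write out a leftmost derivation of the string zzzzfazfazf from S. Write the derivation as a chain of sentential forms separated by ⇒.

S ⇒ SD   [S ::= S D]
SD ⇒ DfaD   [S ::= D f a]
DfaD ⇒ HfaD   [D ::= H]
HfaD ⇒ zSHfaD   [H ::= z S H]
zSHfaD ⇒ zDfaHfaD   [S ::= D f a]
zDfaHfaD ⇒ zzHSfaHfaD   [D ::= z H S]
zzHSfaHfaD ⇒ zzzSfaHfaD   [H ::= z]
zzzSfaHfaD ⇒ zzzzfaHfaD   [S ::= z]
zzzzfaHfaD ⇒ zzzzfazfaD   [H ::= z]
zzzzfazfaD ⇒ zzzzfazfazf   [D ::= z f]

S ⇒ SD ⇒ DfaD ⇒ HfaD ⇒ zSHfaD ⇒ zDfaHfaD ⇒ zzHSfaHfaD ⇒ zzzSfaHfaD ⇒ zzzzfaHfaD ⇒ zzzzfazfaD ⇒ zzzzfazfazf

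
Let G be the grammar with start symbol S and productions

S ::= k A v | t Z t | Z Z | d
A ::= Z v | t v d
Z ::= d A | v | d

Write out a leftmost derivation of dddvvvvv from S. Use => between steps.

S=>ZZ=>dAZ=>dZvZ=>ddAvZ=>ddZvvZ=>dddAvvZ=>dddZvvvZ=>dddvvvvZ=>dddvvvvv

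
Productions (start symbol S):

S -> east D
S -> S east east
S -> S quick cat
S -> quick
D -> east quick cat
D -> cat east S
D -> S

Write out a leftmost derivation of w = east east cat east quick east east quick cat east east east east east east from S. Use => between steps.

S => S east east   [S -> S east east]
S east east => east D east east   [S -> east D]
east D east east => east S east east   [D -> S]
east S east east => east S east east east east   [S -> S east east]
east S east east east east => east S east east east east east east   [S -> S east east]
east S east east east east east east => east S quick cat east east east east east east   [S -> S quick cat]
east S quick cat east east east east east east => east east D quick cat east east east east east east   [S -> east D]
east east D quick cat east east east east east east => east east cat east S quick cat east east east east east east   [D -> cat east S]
east east cat east S quick cat east east east east east east => east east cat east S east east quick cat east east east east east east   [S -> S east east]
east east cat east S east east quick cat east east east east east east => east east cat east quick east east quick cat east east east east east east   [S -> quick]

S => S east east => east D east east => east S east east => east S east east east east => east S east east east east east east => east S quick cat east east east east east east => east east D quick cat east east east east east east => east east cat east S quick cat east east east east east east => east east cat east S east east quick cat east east east east east east => east east cat east quick east east quick cat east east east east east east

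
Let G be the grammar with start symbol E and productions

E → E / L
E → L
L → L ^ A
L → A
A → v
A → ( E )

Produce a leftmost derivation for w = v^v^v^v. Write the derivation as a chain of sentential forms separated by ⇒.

E ⇒ L   [E → L]
L ⇒ L^A   [L → L ^ A]
L^A ⇒ L^A^A   [L → L ^ A]
L^A^A ⇒ L^A^A^A   [L → L ^ A]
L^A^A^A ⇒ A^A^A^A   [L → A]
A^A^A^A ⇒ v^A^A^A   [A → v]
v^A^A^A ⇒ v^v^A^A   [A → v]
v^v^A^A ⇒ v^v^v^A   [A → v]
v^v^v^A ⇒ v^v^v^v   [A → v]

E ⇒ L ⇒ L^A ⇒ L^A^A ⇒ L^A^A^A ⇒ A^A^A^A ⇒ v^A^A^A ⇒ v^v^A^A ⇒ v^v^v^A ⇒ v^v^v^v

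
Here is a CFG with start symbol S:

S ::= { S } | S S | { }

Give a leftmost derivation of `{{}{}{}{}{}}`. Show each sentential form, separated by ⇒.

S ⇒ {S} ⇒ {SS} ⇒ {SSS} ⇒ {{}SS} ⇒ {{}SSS} ⇒ {{}SSSS} ⇒ {{}{}SSS} ⇒ {{}{}{}SS} ⇒ {{}{}{}{}S} ⇒ {{}{}{}{}{}}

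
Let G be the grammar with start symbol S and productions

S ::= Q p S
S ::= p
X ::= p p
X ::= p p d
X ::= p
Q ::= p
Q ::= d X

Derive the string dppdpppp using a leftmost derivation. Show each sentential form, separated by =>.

S=>QpS=>dXpS=>dppS=>dppQpS=>dppdXpS=>dppdpppS=>dppdpppp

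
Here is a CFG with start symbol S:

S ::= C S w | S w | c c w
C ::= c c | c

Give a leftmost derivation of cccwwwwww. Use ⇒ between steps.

S⇒Sw⇒Sww⇒Swww⇒CSwwww⇒cSwwww⇒cSwwwww⇒cccwwwwww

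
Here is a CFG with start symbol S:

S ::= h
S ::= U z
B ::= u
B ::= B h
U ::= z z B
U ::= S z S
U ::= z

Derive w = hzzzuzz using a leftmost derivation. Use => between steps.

S => Uz => SzSz => hzSz => hzUzz => hzzzBzz => hzzzuzz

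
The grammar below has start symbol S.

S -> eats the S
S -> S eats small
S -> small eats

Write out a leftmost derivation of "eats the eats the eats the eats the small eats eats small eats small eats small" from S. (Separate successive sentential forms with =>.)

S => S eats small => S eats small eats small => eats the S eats small eats small => eats the eats the S eats small eats small => eats the eats the eats the S eats small eats small => eats the eats the eats the S eats small eats small eats small => eats the eats the eats the eats the S eats small eats small eats small => eats the eats the eats the eats the small eats eats small eats small eats small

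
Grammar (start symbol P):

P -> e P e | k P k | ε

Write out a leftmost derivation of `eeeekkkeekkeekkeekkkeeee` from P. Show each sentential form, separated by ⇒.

P⇒ePe⇒eePee⇒eeePeee⇒eeeePeeee⇒eeeekPkeeee⇒eeeekkPkkeeee⇒eeeekkkPkkkeeee⇒eeeekkkePekkkeeee⇒eeeekkkeePeekkkeeee⇒eeeekkkeekPkeekkkeeee⇒eeeekkkeekkPkkeekkkeeee⇒eeeekkkeekkePekkeekkkeeee⇒eeeekkkeekkeekkeekkkeeee

P ⇒ ePe   [P -> e P e]
ePe ⇒ eePee   [P -> e P e]
eePee ⇒ eeePeee   [P -> e P e]
eeePeee ⇒ eeeePeeee   [P -> e P e]
eeeePeeee ⇒ eeeekPkeeee   [P -> k P k]
eeeekPkeeee ⇒ eeeekkPkkeeee   [P -> k P k]
eeeekkPkkeeee ⇒ eeeekkkPkkkeeee   [P -> k P k]
eeeekkkPkkkeeee ⇒ eeeekkkePekkkeeee   [P -> e P e]
eeeekkkePekkkeeee ⇒ eeeekkkeePeekkkeeee   [P -> e P e]
eeeekkkeePeekkkeeee ⇒ eeeekkkeekPkeekkkeeee   [P -> k P k]
eeeekkkeekPkeekkkeeee ⇒ eeeekkkeekkPkkeekkkeeee   [P -> k P k]
eeeekkkeekkPkkeekkkeeee ⇒ eeeekkkeekkePekkeekkkeeee   [P -> e P e]
eeeekkkeekkePekkeekkkeeee ⇒ eeeekkkeekkeekkeekkkeeee   [P -> ε]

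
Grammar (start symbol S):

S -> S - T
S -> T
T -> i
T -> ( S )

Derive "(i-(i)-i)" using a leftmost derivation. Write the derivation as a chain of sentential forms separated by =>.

S => T   [S -> T]
T => (S)   [T -> ( S )]
(S) => (S-T)   [S -> S - T]
(S-T) => (S-T-T)   [S -> S - T]
(S-T-T) => (T-T-T)   [S -> T]
(T-T-T) => (i-T-T)   [T -> i]
(i-T-T) => (i-(S)-T)   [T -> ( S )]
(i-(S)-T) => (i-(T)-T)   [S -> T]
(i-(T)-T) => (i-(i)-T)   [T -> i]
(i-(i)-T) => (i-(i)-i)   [T -> i]

S => T => (S) => (S-T) => (S-T-T) => (T-T-T) => (i-T-T) => (i-(S)-T) => (i-(T)-T) => (i-(i)-T) => (i-(i)-i)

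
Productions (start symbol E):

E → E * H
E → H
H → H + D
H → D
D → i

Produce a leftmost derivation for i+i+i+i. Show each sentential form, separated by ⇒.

E⇒H⇒H+D⇒H+D+D⇒H+D+D+D⇒D+D+D+D⇒i+D+D+D⇒i+i+D+D⇒i+i+i+D⇒i+i+i+i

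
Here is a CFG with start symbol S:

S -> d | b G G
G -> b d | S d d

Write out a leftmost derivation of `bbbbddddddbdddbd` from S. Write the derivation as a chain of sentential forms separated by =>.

S => bGG   [S -> b G G]
bGG => bSddG   [G -> S d d]
bSddG => bbGGddG   [S -> b G G]
bbGGddG => bbSddGddG   [G -> S d d]
bbSddGddG => bbbGGddGddG   [S -> b G G]
bbbGGddGddG => bbbbdGddGddG   [G -> b d]
bbbbdGddGddG => bbbbdSddddGddG   [G -> S d d]
bbbbdSddddGddG => bbbbddddddGddG   [S -> d]
bbbbddddddGddG => bbbbddddddbdddG   [G -> b d]
bbbbddddddbdddG => bbbbddddddbdddbd   [G -> b d]

S=>bGG=>bSddG=>bbGGddG=>bbSddGddG=>bbbGGddGddG=>bbbbdGddGddG=>bbbbdSddddGddG=>bbbbddddddGddG=>bbbbddddddbdddG=>bbbbddddddbdddbd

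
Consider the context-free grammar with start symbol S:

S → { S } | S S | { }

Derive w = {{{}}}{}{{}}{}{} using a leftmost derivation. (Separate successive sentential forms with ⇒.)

S ⇒ SS   [S → S S]
SS ⇒ {S}S   [S → { S }]
{S}S ⇒ {{S}}S   [S → { S }]
{{S}}S ⇒ {{{}}}S   [S → { }]
{{{}}}S ⇒ {{{}}}SS   [S → S S]
{{{}}}SS ⇒ {{{}}}SSS   [S → S S]
{{{}}}SSS ⇒ {{{}}}{}SS   [S → { }]
{{{}}}{}SS ⇒ {{{}}}{}SSS   [S → S S]
{{{}}}{}SSS ⇒ {{{}}}{}{S}SS   [S → { S }]
{{{}}}{}{S}SS ⇒ {{{}}}{}{{}}SS   [S → { }]
{{{}}}{}{{}}SS ⇒ {{{}}}{}{{}}{}S   [S → { }]
{{{}}}{}{{}}{}S ⇒ {{{}}}{}{{}}{}{}   [S → { }]

S ⇒ SS ⇒ {S}S ⇒ {{S}}S ⇒ {{{}}}S ⇒ {{{}}}SS ⇒ {{{}}}SSS ⇒ {{{}}}{}SS ⇒ {{{}}}{}SSS ⇒ {{{}}}{}{S}SS ⇒ {{{}}}{}{{}}SS ⇒ {{{}}}{}{{}}{}S ⇒ {{{}}}{}{{}}{}{}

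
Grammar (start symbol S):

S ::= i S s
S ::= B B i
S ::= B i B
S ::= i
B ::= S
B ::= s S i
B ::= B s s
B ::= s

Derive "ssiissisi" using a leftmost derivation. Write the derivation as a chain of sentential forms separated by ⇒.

S⇒BBi⇒sSiBi⇒sBiBiBi⇒ssiBiBi⇒ssiBssiBi⇒ssiSssiBi⇒ssiissiBi⇒ssiissisi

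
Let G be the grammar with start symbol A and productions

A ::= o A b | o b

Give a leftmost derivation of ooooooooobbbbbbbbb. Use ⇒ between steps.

A ⇒ oAb ⇒ ooAbb ⇒ oooAbbb ⇒ ooooAbbbb ⇒ oooooAbbbbb ⇒ ooooooAbbbbbb ⇒ oooooooAbbbbbbb ⇒ ooooooooAbbbbbbbb ⇒ ooooooooobbbbbbbbb

A ⇒ oAb   [A ::= o A b]
oAb ⇒ ooAbb   [A ::= o A b]
ooAbb ⇒ oooAbbb   [A ::= o A b]
oooAbbb ⇒ ooooAbbbb   [A ::= o A b]
ooooAbbbb ⇒ oooooAbbbbb   [A ::= o A b]
oooooAbbbbb ⇒ ooooooAbbbbbb   [A ::= o A b]
ooooooAbbbbbb ⇒ oooooooAbbbbbbb   [A ::= o A b]
oooooooAbbbbbbb ⇒ ooooooooAbbbbbbbb   [A ::= o A b]
ooooooooAbbbbbbbb ⇒ ooooooooobbbbbbbbb   [A ::= o b]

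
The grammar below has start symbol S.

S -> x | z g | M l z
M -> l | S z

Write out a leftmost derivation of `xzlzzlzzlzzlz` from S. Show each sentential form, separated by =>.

S => Mlz => Szlz => Mlzzlz => Szlzzlz => Mlzzlzzlz => Szlzzlzzlz => Mlzzlzzlzzlz => Szlzzlzzlzzlz => xzlzzlzzlzzlz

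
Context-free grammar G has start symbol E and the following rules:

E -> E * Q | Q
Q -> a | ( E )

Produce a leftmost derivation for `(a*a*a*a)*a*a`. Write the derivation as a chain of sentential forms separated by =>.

E => E*Q => E*Q*Q => Q*Q*Q => (E)*Q*Q => (E*Q)*Q*Q => (E*Q*Q)*Q*Q => (E*Q*Q*Q)*Q*Q => (Q*Q*Q*Q)*Q*Q => (a*Q*Q*Q)*Q*Q => (a*a*Q*Q)*Q*Q => (a*a*a*Q)*Q*Q => (a*a*a*a)*Q*Q => (a*a*a*a)*a*Q => (a*a*a*a)*a*a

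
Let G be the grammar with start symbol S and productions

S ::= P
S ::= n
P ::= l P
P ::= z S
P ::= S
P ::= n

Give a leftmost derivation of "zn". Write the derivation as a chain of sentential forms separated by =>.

S => P   [S ::= P]
P => zS   [P ::= z S]
zS => zn   [S ::= n]

S => P => zS => zn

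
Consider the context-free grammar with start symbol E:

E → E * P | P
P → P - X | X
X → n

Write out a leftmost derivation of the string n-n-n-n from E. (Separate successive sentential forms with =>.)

E=>P=>P-X=>P-X-X=>P-X-X-X=>X-X-X-X=>n-X-X-X=>n-n-X-X=>n-n-n-X=>n-n-n-n

E => P   [E → P]
P => P-X   [P → P - X]
P-X => P-X-X   [P → P - X]
P-X-X => P-X-X-X   [P → P - X]
P-X-X-X => X-X-X-X   [P → X]
X-X-X-X => n-X-X-X   [X → n]
n-X-X-X => n-n-X-X   [X → n]
n-n-X-X => n-n-n-X   [X → n]
n-n-n-X => n-n-n-n   [X → n]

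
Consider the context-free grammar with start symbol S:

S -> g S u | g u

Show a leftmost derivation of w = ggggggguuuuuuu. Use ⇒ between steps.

S ⇒ gSu ⇒ ggSuu ⇒ gggSuuu ⇒ ggggSuuuu ⇒ gggggSuuuuu ⇒ ggggggSuuuuuu ⇒ ggggggguuuuuuu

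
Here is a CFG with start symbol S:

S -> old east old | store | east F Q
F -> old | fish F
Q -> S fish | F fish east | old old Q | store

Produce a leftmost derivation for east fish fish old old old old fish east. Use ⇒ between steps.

S ⇒ east F Q ⇒ east fish F Q ⇒ east fish fish F Q ⇒ east fish fish old Q ⇒ east fish fish old old old Q ⇒ east fish fish old old old F fish east ⇒ east fish fish old old old old fish east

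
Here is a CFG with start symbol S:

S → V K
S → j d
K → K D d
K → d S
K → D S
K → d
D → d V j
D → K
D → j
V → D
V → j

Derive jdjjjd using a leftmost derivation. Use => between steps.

S=>VK=>DK=>jK=>jDS=>jdVjS=>jdDjS=>jdjjS=>jdjjVK=>jdjjDK=>jdjjjK=>jdjjjd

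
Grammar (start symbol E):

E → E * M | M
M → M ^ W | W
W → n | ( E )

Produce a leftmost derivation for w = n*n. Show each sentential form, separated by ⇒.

E⇒E*M⇒M*M⇒W*M⇒n*M⇒n*W⇒n*n

E ⇒ E*M   [E → E * M]
E*M ⇒ M*M   [E → M]
M*M ⇒ W*M   [M → W]
W*M ⇒ n*M   [W → n]
n*M ⇒ n*W   [M → W]
n*W ⇒ n*n   [W → n]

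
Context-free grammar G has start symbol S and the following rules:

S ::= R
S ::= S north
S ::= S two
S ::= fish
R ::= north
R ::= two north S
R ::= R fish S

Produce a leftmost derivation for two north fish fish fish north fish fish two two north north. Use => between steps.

S => S north   [S ::= S north]
S north => S north north   [S ::= S north]
S north north => S two north north   [S ::= S two]
S two north north => S two two north north   [S ::= S two]
S two two north north => R two two north north   [S ::= R]
R two two north north => R fish S two two north north   [R ::= R fish S]
R fish S two two north north => R fish S fish S two two north north   [R ::= R fish S]
R fish S fish S two two north north => two north S fish S fish S two two north north   [R ::= two north S]
two north S fish S fish S two two north north => two north fish fish S fish S two two north north   [S ::= fish]
two north fish fish S fish S two two north north => two north fish fish S north fish S two two north north   [S ::= S north]
two north fish fish S north fish S two two north north => two north fish fish fish north fish S two two north north   [S ::= fish]
two north fish fish fish north fish S two two north north => two north fish fish fish north fish fish two two north north   [S ::= fish]

S => S north => S north north => S two north north => S two two north north => R two two north north => R fish S two two north north => R fish S fish S two two north north => two north S fish S fish S two two north north => two north fish fish S fish S two two north north => two north fish fish S north fish S two two north north => two north fish fish fish north fish S two two north north => two north fish fish fish north fish fish two two north north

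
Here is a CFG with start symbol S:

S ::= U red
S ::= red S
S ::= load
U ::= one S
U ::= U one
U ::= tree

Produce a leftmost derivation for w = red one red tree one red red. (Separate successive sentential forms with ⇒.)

S ⇒ red S ⇒ red U red ⇒ red one S red ⇒ red one red S red ⇒ red one red U red red ⇒ red one red U one red red ⇒ red one red tree one red red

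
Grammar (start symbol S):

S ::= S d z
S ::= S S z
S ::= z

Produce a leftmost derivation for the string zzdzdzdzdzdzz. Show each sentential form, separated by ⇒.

S⇒SSz⇒zSz⇒zSdzz⇒zSdzdzz⇒zSdzdzdzz⇒zSdzdzdzdzz⇒zSdzdzdzdzdzz⇒zzdzdzdzdzdzz

S ⇒ SSz   [S ::= S S z]
SSz ⇒ zSz   [S ::= z]
zSz ⇒ zSdzz   [S ::= S d z]
zSdzz ⇒ zSdzdzz   [S ::= S d z]
zSdzdzz ⇒ zSdzdzdzz   [S ::= S d z]
zSdzdzdzz ⇒ zSdzdzdzdzz   [S ::= S d z]
zSdzdzdzdzz ⇒ zSdzdzdzdzdzz   [S ::= S d z]
zSdzdzdzdzdzz ⇒ zzdzdzdzdzdzz   [S ::= z]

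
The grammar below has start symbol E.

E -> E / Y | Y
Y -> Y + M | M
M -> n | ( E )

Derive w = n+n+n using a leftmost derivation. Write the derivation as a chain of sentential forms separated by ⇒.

E ⇒ Y   [E -> Y]
Y ⇒ Y+M   [Y -> Y + M]
Y+M ⇒ Y+M+M   [Y -> Y + M]
Y+M+M ⇒ M+M+M   [Y -> M]
M+M+M ⇒ n+M+M   [M -> n]
n+M+M ⇒ n+n+M   [M -> n]
n+n+M ⇒ n+n+n   [M -> n]

E⇒Y⇒Y+M⇒Y+M+M⇒M+M+M⇒n+M+M⇒n+n+M⇒n+n+n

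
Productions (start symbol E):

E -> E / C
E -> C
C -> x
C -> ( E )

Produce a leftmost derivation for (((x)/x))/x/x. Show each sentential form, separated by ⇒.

E⇒E/C⇒E/C/C⇒C/C/C⇒(E)/C/C⇒(C)/C/C⇒((E))/C/C⇒((E/C))/C/C⇒((C/C))/C/C⇒(((E)/C))/C/C⇒(((C)/C))/C/C⇒(((x)/C))/C/C⇒(((x)/x))/C/C⇒(((x)/x))/x/C⇒(((x)/x))/x/x

E ⇒ E/C   [E -> E / C]
E/C ⇒ E/C/C   [E -> E / C]
E/C/C ⇒ C/C/C   [E -> C]
C/C/C ⇒ (E)/C/C   [C -> ( E )]
(E)/C/C ⇒ (C)/C/C   [E -> C]
(C)/C/C ⇒ ((E))/C/C   [C -> ( E )]
((E))/C/C ⇒ ((E/C))/C/C   [E -> E / C]
((E/C))/C/C ⇒ ((C/C))/C/C   [E -> C]
((C/C))/C/C ⇒ (((E)/C))/C/C   [C -> ( E )]
(((E)/C))/C/C ⇒ (((C)/C))/C/C   [E -> C]
(((C)/C))/C/C ⇒ (((x)/C))/C/C   [C -> x]
(((x)/C))/C/C ⇒ (((x)/x))/C/C   [C -> x]
(((x)/x))/C/C ⇒ (((x)/x))/x/C   [C -> x]
(((x)/x))/x/C ⇒ (((x)/x))/x/x   [C -> x]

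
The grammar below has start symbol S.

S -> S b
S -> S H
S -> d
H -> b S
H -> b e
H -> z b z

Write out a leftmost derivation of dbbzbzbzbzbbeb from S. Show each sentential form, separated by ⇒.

S ⇒ Sb ⇒ SHb ⇒ SbHb ⇒ SHbHb ⇒ SbHbHb ⇒ SHbHbHb ⇒ SbHbHbHb ⇒ SbbHbHbHb ⇒ dbbHbHbHb ⇒ dbbzbzbHbHb ⇒ dbbzbzbzbzbHb ⇒ dbbzbzbzbzbbeb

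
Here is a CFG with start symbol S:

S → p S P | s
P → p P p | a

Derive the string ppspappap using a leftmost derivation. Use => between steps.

S => pSP   [S → p S P]
pSP => ppSPP   [S → p S P]
ppSPP => ppsPP   [S → s]
ppsPP => ppspPpP   [P → p P p]
ppspPpP => ppspapP   [P → a]
ppspapP => ppspappPp   [P → p P p]
ppspappPp => ppspappap   [P → a]

S=>pSP=>ppSPP=>ppsPP=>ppspPpP=>ppspapP=>ppspappPp=>ppspappap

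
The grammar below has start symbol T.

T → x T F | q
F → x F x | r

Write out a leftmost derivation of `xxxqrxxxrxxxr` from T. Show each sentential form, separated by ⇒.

T ⇒ xTF   [T → x T F]
xTF ⇒ xxTFF   [T → x T F]
xxTFF ⇒ xxxTFFF   [T → x T F]
xxxTFFF ⇒ xxxqFFF   [T → q]
xxxqFFF ⇒ xxxqrFF   [F → r]
xxxqrFF ⇒ xxxqrxFxF   [F → x F x]
xxxqrxFxF ⇒ xxxqrxxFxxF   [F → x F x]
xxxqrxxFxxF ⇒ xxxqrxxxFxxxF   [F → x F x]
xxxqrxxxFxxxF ⇒ xxxqrxxxrxxxF   [F → r]
xxxqrxxxrxxxF ⇒ xxxqrxxxrxxxr   [F → r]

T ⇒ xTF ⇒ xxTFF ⇒ xxxTFFF ⇒ xxxqFFF ⇒ xxxqrFF ⇒ xxxqrxFxF ⇒ xxxqrxxFxxF ⇒ xxxqrxxxFxxxF ⇒ xxxqrxxxrxxxF ⇒ xxxqrxxxrxxxr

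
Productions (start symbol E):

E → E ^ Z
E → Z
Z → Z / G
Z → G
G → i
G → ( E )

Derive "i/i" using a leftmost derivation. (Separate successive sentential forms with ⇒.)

E⇒Z⇒Z/G⇒G/G⇒i/G⇒i/i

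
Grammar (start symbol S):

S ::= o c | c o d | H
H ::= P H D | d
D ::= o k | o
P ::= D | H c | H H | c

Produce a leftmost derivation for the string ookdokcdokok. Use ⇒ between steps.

S⇒H⇒PHD⇒DHD⇒oHD⇒oPHDD⇒oHcHDD⇒oPHDcHDD⇒oDHDcHDD⇒ookHDcHDD⇒ookdDcHDD⇒ookdokcHDD⇒ookdokcdDD⇒ookdokcdokD⇒ookdokcdokok

S ⇒ H   [S ::= H]
H ⇒ PHD   [H ::= P H D]
PHD ⇒ DHD   [P ::= D]
DHD ⇒ oHD   [D ::= o]
oHD ⇒ oPHDD   [H ::= P H D]
oPHDD ⇒ oHcHDD   [P ::= H c]
oHcHDD ⇒ oPHDcHDD   [H ::= P H D]
oPHDcHDD ⇒ oDHDcHDD   [P ::= D]
oDHDcHDD ⇒ ookHDcHDD   [D ::= o k]
ookHDcHDD ⇒ ookdDcHDD   [H ::= d]
ookdDcHDD ⇒ ookdokcHDD   [D ::= o k]
ookdokcHDD ⇒ ookdokcdDD   [H ::= d]
ookdokcdDD ⇒ ookdokcdokD   [D ::= o k]
ookdokcdokD ⇒ ookdokcdokok   [D ::= o k]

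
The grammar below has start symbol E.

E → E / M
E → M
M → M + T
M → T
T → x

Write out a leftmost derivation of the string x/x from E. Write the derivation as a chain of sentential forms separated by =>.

E=>E/M=>M/M=>T/M=>x/M=>x/T=>x/x

E => E/M   [E → E / M]
E/M => M/M   [E → M]
M/M => T/M   [M → T]
T/M => x/M   [T → x]
x/M => x/T   [M → T]
x/T => x/x   [T → x]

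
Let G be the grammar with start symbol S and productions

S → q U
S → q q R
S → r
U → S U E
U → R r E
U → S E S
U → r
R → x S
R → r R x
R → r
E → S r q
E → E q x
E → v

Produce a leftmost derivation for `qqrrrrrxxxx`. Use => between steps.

S => qqR => qqrRx => qqrrRxx => qqrrrRxxx => qqrrrrRxxxx => qqrrrrrxxxx

S => qqR   [S → q q R]
qqR => qqrRx   [R → r R x]
qqrRx => qqrrRxx   [R → r R x]
qqrrRxx => qqrrrRxxx   [R → r R x]
qqrrrRxxx => qqrrrrRxxxx   [R → r R x]
qqrrrrRxxxx => qqrrrrrxxxx   [R → r]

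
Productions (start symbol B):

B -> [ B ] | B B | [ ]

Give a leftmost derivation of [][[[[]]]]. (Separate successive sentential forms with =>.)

B=>BB=>[]B=>[][B]=>[][[B]]=>[][[[B]]]=>[][[[[]]]]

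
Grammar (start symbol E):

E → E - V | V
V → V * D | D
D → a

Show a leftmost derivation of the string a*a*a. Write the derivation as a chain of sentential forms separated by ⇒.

E ⇒ V   [E → V]
V ⇒ V*D   [V → V * D]
V*D ⇒ V*D*D   [V → V * D]
V*D*D ⇒ D*D*D   [V → D]
D*D*D ⇒ a*D*D   [D → a]
a*D*D ⇒ a*a*D   [D → a]
a*a*D ⇒ a*a*a   [D → a]

E⇒V⇒V*D⇒V*D*D⇒D*D*D⇒a*D*D⇒a*a*D⇒a*a*a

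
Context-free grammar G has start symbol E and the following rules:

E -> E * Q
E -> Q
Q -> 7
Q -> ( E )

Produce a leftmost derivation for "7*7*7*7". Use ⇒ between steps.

E ⇒ E*Q ⇒ E*Q*Q ⇒ E*Q*Q*Q ⇒ Q*Q*Q*Q ⇒ 7*Q*Q*Q ⇒ 7*7*Q*Q ⇒ 7*7*7*Q ⇒ 7*7*7*7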